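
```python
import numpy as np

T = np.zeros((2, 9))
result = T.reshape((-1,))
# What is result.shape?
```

(18,)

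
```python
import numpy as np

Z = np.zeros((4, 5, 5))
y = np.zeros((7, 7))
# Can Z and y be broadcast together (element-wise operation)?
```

No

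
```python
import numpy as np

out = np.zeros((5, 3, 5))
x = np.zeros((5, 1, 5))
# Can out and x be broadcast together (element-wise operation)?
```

Yes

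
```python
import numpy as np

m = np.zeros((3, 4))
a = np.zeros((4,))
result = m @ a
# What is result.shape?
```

(3,)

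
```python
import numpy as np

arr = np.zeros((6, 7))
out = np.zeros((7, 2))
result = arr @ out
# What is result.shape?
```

(6, 2)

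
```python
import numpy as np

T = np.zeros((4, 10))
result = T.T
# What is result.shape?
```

(10, 4)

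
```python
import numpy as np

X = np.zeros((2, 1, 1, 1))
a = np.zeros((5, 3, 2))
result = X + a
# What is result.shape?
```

(2, 5, 3, 2)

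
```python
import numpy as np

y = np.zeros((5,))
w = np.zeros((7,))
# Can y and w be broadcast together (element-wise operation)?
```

No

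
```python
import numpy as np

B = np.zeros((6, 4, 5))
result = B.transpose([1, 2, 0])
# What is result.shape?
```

(4, 5, 6)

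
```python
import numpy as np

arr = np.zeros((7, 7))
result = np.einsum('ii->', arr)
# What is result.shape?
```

()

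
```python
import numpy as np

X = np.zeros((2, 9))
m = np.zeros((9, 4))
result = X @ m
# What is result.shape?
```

(2, 4)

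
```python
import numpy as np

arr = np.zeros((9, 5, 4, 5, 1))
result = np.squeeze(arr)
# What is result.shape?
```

(9, 5, 4, 5)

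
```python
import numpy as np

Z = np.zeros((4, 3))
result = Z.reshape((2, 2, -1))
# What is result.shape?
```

(2, 2, 3)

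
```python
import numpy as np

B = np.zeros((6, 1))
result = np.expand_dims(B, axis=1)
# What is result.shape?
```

(6, 1, 1)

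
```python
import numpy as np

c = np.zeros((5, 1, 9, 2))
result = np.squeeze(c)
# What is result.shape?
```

(5, 9, 2)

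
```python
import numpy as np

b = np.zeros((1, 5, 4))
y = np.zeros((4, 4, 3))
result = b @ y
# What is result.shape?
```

(4, 5, 3)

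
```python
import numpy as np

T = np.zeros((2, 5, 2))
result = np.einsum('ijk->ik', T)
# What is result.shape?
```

(2, 2)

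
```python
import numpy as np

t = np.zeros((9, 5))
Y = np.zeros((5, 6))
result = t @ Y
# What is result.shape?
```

(9, 6)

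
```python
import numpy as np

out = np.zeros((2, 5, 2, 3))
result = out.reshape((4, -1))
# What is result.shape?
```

(4, 15)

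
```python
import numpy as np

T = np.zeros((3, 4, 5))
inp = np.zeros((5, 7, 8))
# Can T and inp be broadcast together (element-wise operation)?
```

No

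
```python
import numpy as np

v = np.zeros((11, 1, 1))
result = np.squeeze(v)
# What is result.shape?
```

(11,)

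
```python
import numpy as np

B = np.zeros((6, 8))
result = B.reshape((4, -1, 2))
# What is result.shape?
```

(4, 6, 2)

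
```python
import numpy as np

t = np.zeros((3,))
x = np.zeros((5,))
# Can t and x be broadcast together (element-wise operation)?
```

No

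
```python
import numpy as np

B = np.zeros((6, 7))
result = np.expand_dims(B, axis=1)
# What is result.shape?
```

(6, 1, 7)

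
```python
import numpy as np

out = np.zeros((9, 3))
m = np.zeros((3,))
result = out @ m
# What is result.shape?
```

(9,)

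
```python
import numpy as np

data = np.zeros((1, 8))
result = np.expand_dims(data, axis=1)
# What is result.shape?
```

(1, 1, 8)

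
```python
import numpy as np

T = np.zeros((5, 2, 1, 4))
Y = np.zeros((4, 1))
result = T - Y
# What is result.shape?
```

(5, 2, 4, 4)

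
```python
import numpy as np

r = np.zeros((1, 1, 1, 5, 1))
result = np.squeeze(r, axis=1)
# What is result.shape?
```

(1, 1, 5, 1)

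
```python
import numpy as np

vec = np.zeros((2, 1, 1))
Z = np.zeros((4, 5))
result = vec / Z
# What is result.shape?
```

(2, 4, 5)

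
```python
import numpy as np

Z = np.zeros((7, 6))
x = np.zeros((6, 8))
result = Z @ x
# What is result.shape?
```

(7, 8)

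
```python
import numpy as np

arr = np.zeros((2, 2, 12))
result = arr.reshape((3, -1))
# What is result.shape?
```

(3, 16)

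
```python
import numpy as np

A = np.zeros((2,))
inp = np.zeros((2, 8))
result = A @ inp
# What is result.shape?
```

(8,)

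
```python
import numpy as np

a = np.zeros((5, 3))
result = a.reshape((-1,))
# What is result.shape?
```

(15,)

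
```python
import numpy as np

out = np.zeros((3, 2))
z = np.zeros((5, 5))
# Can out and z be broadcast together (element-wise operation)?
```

No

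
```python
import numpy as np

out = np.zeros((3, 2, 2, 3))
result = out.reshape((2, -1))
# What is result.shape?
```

(2, 18)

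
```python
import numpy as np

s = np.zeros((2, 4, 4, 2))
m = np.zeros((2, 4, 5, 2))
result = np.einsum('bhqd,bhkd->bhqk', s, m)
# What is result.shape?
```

(2, 4, 4, 5)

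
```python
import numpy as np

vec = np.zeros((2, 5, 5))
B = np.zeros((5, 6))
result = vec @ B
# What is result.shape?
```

(2, 5, 6)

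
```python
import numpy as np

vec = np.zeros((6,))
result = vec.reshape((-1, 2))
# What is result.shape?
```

(3, 2)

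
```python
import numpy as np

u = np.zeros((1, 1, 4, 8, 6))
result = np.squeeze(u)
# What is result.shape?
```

(4, 8, 6)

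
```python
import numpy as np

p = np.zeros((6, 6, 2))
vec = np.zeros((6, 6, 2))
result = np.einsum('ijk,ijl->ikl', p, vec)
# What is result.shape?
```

(6, 2, 2)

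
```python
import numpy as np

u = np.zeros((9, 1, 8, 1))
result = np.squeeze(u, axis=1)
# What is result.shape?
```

(9, 8, 1)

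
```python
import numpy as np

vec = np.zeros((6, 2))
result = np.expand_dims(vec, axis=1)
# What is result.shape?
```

(6, 1, 2)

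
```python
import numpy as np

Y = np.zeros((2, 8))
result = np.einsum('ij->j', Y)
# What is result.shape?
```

(8,)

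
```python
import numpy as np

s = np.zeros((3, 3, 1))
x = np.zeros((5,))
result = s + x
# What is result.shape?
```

(3, 3, 5)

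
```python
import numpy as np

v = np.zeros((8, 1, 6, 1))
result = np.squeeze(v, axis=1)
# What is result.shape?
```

(8, 6, 1)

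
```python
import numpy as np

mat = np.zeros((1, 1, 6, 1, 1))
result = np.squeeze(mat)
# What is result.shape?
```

(6,)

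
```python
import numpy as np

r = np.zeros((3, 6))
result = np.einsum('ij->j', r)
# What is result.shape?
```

(6,)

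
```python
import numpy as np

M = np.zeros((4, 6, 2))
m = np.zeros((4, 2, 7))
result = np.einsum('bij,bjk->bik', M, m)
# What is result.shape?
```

(4, 6, 7)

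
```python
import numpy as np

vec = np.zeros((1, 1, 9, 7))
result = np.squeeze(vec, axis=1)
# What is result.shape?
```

(1, 9, 7)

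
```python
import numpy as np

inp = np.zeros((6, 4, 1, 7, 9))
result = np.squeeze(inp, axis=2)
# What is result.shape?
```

(6, 4, 7, 9)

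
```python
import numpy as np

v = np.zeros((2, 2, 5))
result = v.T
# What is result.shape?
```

(5, 2, 2)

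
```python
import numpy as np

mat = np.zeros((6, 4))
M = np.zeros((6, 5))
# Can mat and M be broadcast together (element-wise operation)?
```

No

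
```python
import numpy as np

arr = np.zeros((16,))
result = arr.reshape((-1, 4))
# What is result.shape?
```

(4, 4)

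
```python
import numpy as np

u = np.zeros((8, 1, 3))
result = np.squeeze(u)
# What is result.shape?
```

(8, 3)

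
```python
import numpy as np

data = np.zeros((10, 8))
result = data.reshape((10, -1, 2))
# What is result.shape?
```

(10, 4, 2)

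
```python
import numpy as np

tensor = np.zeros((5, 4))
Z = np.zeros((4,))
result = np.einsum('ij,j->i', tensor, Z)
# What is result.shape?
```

(5,)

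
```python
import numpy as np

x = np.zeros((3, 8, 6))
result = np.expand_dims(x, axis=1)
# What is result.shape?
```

(3, 1, 8, 6)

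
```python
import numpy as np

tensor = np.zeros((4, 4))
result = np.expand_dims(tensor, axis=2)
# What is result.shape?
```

(4, 4, 1)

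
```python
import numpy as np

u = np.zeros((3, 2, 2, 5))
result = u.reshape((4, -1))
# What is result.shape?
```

(4, 15)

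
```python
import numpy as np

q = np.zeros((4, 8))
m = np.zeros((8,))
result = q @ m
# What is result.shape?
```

(4,)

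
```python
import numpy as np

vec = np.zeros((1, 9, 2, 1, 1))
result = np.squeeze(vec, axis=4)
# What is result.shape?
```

(1, 9, 2, 1)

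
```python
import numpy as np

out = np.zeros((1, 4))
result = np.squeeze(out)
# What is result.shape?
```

(4,)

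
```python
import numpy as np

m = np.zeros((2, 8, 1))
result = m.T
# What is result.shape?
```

(1, 8, 2)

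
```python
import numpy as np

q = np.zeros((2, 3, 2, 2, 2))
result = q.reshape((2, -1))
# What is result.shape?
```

(2, 24)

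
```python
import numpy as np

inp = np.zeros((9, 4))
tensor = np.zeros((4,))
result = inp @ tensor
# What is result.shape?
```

(9,)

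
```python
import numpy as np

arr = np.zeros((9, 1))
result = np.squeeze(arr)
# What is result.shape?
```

(9,)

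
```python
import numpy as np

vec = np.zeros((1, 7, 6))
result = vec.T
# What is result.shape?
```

(6, 7, 1)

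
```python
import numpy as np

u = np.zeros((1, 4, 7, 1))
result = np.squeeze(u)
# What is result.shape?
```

(4, 7)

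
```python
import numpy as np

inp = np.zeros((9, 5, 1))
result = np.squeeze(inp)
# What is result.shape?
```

(9, 5)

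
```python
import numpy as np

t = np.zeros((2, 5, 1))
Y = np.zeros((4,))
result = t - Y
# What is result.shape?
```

(2, 5, 4)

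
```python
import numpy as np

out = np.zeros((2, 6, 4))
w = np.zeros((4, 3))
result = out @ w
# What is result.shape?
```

(2, 6, 3)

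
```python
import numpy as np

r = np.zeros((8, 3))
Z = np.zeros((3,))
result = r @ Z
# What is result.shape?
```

(8,)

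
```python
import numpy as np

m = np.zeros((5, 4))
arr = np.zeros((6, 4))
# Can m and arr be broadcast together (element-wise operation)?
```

No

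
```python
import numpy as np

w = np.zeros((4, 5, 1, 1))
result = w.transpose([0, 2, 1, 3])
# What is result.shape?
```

(4, 1, 5, 1)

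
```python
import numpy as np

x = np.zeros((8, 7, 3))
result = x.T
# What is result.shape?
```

(3, 7, 8)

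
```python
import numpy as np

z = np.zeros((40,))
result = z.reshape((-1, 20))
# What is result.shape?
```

(2, 20)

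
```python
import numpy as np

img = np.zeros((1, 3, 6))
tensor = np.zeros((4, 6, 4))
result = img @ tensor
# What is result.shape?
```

(4, 3, 4)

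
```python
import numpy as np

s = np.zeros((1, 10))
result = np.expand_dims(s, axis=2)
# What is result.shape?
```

(1, 10, 1)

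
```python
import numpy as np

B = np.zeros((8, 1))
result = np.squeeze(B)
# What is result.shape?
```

(8,)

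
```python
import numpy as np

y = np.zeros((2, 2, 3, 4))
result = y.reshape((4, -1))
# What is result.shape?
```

(4, 12)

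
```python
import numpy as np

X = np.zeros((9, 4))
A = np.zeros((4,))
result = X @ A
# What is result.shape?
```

(9,)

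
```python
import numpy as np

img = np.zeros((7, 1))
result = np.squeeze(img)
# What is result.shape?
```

(7,)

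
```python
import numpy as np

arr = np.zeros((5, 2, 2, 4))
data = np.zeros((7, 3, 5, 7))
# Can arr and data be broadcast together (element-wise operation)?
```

No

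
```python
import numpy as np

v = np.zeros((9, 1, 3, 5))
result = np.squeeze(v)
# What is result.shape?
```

(9, 3, 5)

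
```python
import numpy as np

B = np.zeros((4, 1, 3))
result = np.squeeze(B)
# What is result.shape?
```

(4, 3)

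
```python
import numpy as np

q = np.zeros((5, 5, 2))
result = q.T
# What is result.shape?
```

(2, 5, 5)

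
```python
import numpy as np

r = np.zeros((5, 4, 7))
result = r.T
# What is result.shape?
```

(7, 4, 5)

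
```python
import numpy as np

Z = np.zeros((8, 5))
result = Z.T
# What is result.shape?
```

(5, 8)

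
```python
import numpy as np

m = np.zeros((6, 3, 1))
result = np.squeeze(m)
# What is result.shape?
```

(6, 3)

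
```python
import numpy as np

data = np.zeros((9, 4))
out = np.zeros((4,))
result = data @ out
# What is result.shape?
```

(9,)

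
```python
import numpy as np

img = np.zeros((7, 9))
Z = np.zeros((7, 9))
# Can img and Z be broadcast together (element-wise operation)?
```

Yes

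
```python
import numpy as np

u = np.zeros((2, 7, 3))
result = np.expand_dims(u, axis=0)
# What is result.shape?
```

(1, 2, 7, 3)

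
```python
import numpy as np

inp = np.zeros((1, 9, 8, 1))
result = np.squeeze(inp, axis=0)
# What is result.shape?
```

(9, 8, 1)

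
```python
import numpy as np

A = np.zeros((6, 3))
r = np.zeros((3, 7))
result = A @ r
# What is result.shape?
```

(6, 7)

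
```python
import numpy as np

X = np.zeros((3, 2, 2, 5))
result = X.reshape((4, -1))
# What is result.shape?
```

(4, 15)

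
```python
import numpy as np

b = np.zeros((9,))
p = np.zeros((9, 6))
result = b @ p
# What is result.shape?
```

(6,)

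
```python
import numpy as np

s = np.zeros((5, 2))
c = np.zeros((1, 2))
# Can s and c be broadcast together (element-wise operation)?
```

Yes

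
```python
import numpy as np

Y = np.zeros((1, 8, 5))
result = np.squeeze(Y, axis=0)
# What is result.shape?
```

(8, 5)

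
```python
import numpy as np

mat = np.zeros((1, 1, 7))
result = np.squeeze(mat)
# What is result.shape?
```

(7,)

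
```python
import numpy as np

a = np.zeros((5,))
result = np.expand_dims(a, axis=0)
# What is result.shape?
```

(1, 5)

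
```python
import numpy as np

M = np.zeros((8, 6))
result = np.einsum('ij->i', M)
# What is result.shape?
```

(8,)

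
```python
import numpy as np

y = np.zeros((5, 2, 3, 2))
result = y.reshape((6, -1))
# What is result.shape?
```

(6, 10)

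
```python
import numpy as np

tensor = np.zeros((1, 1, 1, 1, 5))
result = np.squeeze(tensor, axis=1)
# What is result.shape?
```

(1, 1, 1, 5)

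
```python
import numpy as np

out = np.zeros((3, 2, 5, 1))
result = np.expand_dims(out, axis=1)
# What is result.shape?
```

(3, 1, 2, 5, 1)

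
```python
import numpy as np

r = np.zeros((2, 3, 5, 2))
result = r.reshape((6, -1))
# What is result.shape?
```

(6, 10)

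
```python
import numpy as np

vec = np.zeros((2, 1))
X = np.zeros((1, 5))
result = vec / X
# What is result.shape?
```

(2, 5)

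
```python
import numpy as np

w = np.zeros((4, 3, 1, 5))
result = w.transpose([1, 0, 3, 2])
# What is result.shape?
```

(3, 4, 5, 1)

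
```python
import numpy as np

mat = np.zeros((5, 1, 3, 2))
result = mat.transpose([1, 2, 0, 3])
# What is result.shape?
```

(1, 3, 5, 2)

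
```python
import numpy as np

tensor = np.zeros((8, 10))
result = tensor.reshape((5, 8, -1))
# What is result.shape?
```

(5, 8, 2)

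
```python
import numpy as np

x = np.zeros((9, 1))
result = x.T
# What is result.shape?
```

(1, 9)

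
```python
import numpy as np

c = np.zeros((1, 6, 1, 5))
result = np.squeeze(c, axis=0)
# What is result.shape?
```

(6, 1, 5)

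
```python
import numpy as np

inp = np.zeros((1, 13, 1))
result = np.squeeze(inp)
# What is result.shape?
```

(13,)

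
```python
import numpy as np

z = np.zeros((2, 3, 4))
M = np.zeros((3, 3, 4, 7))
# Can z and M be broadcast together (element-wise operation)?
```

No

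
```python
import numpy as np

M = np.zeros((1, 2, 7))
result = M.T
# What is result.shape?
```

(7, 2, 1)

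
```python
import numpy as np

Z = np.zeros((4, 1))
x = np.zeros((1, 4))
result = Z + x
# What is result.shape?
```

(4, 4)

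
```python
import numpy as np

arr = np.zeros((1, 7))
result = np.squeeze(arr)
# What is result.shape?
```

(7,)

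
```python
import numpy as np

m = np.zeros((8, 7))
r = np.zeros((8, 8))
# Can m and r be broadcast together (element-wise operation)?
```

No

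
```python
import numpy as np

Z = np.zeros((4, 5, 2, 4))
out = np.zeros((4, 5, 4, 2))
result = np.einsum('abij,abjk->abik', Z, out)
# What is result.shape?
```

(4, 5, 2, 2)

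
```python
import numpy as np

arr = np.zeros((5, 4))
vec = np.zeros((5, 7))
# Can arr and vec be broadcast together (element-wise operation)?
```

No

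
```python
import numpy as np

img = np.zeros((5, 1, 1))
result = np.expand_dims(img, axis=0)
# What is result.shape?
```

(1, 5, 1, 1)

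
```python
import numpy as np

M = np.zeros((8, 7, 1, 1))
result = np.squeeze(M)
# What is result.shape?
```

(8, 7)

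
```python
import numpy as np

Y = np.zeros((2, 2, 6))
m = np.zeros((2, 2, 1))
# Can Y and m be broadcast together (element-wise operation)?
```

Yes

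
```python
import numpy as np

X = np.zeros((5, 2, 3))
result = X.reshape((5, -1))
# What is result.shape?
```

(5, 6)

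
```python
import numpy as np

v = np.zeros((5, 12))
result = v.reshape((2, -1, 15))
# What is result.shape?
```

(2, 2, 15)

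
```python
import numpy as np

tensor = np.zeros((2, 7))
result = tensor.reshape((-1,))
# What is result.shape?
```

(14,)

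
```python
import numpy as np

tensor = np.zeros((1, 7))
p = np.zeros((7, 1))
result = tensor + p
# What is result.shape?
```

(7, 7)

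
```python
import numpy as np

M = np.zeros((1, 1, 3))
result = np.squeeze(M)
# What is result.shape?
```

(3,)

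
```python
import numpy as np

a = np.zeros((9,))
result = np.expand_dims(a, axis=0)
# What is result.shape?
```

(1, 9)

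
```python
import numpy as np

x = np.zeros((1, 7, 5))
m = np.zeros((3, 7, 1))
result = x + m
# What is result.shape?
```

(3, 7, 5)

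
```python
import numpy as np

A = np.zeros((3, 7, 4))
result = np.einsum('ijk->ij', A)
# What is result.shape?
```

(3, 7)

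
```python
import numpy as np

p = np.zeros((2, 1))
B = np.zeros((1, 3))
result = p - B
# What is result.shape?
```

(2, 3)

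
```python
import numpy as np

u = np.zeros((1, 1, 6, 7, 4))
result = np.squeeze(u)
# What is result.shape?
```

(6, 7, 4)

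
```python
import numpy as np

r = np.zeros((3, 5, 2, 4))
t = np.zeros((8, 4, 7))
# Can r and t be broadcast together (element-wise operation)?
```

No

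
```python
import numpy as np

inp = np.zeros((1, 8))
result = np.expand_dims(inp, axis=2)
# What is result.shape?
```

(1, 8, 1)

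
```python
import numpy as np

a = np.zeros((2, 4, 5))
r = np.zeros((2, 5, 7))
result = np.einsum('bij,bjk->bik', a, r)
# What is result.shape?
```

(2, 4, 7)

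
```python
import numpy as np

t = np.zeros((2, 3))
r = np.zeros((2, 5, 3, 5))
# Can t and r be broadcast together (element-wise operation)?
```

No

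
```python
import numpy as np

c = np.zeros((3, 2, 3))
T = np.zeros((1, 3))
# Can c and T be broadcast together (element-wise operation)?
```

Yes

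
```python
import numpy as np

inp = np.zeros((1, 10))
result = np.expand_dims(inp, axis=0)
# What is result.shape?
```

(1, 1, 10)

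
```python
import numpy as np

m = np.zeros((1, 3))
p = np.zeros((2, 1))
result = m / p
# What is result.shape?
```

(2, 3)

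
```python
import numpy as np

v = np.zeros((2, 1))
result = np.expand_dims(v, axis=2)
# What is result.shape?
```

(2, 1, 1)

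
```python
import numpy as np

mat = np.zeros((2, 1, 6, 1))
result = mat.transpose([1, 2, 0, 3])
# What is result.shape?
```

(1, 6, 2, 1)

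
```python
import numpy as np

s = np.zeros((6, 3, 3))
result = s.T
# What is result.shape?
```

(3, 3, 6)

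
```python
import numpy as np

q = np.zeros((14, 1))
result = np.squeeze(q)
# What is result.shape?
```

(14,)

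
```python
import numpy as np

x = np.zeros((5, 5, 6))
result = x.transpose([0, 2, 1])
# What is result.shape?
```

(5, 6, 5)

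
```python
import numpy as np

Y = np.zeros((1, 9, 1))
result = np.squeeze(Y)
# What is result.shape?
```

(9,)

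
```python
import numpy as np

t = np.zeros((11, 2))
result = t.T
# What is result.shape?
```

(2, 11)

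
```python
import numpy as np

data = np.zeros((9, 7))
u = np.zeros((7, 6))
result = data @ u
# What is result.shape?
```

(9, 6)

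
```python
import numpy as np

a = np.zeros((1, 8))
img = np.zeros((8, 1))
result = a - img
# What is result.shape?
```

(8, 8)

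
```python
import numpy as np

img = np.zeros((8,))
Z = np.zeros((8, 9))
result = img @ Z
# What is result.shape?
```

(9,)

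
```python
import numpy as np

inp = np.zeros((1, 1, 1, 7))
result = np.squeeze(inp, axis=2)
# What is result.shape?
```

(1, 1, 7)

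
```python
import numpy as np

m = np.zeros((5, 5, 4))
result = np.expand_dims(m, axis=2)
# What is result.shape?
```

(5, 5, 1, 4)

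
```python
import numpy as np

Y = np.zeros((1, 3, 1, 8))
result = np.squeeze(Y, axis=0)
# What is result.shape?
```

(3, 1, 8)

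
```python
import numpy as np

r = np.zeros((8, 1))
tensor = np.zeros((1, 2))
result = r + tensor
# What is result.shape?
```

(8, 2)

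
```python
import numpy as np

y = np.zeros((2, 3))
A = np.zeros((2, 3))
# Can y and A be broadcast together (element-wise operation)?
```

Yes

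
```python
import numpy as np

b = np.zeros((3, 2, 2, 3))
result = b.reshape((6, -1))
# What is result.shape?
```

(6, 6)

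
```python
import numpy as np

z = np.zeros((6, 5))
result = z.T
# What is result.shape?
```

(5, 6)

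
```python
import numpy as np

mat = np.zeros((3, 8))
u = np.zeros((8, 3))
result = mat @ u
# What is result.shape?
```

(3, 3)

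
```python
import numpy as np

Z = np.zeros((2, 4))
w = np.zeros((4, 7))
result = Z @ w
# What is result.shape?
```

(2, 7)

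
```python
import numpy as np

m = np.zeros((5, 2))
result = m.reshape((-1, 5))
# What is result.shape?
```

(2, 5)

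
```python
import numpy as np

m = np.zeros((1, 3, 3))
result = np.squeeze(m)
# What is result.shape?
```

(3, 3)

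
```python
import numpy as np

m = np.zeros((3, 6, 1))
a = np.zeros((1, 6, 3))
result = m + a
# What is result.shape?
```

(3, 6, 3)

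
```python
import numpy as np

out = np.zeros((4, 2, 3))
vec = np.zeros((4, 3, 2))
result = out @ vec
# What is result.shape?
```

(4, 2, 2)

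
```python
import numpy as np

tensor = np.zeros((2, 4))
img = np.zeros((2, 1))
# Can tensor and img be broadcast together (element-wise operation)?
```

Yes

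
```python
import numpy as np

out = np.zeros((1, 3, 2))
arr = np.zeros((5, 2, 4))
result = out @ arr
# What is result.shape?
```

(5, 3, 4)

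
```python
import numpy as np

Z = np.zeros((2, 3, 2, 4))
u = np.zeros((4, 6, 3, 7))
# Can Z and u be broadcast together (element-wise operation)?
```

No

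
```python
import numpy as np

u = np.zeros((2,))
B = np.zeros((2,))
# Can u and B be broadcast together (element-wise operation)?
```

Yes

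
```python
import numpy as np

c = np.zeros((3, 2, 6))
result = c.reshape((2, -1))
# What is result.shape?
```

(2, 18)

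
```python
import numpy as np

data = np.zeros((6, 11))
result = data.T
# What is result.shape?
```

(11, 6)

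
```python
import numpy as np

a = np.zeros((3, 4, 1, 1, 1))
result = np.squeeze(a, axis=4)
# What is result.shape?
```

(3, 4, 1, 1)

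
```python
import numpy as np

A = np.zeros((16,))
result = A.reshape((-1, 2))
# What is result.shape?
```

(8, 2)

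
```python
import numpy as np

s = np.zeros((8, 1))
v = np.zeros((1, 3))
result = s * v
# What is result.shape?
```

(8, 3)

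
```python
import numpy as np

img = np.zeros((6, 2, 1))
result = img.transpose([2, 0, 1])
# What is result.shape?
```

(1, 6, 2)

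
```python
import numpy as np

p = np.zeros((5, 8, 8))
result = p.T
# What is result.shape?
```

(8, 8, 5)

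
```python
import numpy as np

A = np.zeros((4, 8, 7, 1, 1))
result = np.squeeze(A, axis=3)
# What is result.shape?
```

(4, 8, 7, 1)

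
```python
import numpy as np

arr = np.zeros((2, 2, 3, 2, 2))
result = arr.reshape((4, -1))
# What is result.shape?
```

(4, 12)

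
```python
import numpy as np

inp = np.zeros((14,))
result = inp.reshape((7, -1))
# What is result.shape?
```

(7, 2)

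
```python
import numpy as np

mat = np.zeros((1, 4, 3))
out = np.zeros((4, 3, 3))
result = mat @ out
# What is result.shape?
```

(4, 4, 3)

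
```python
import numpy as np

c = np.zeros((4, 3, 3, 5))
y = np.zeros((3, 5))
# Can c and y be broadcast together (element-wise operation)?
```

Yes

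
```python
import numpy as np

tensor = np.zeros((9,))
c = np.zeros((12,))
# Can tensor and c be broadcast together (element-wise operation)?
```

No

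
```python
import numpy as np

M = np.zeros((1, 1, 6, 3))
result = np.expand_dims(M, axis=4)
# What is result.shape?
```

(1, 1, 6, 3, 1)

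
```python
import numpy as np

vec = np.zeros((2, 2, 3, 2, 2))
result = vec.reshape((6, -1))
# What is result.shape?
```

(6, 8)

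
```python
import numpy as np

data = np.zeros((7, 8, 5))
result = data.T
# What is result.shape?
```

(5, 8, 7)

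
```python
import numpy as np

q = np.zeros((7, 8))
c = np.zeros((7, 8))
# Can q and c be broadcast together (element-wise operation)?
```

Yes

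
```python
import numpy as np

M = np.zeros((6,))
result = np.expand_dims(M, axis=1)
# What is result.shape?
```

(6, 1)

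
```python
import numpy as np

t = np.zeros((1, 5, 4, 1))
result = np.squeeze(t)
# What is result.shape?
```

(5, 4)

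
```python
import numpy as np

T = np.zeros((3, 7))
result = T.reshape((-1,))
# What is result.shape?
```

(21,)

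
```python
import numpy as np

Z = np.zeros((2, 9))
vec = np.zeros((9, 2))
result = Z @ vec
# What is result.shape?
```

(2, 2)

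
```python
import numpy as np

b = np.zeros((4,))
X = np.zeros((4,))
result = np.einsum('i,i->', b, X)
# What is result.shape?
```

()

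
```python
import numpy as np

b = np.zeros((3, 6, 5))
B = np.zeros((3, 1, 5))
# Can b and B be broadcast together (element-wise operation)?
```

Yes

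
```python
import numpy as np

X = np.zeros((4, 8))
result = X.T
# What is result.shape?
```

(8, 4)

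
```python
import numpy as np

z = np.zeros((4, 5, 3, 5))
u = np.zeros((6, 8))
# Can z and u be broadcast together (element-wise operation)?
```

No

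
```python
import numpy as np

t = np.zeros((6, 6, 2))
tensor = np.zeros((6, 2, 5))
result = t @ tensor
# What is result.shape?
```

(6, 6, 5)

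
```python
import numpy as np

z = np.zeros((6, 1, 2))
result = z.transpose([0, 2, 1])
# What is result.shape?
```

(6, 2, 1)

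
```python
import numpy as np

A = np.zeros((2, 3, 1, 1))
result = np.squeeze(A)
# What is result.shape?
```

(2, 3)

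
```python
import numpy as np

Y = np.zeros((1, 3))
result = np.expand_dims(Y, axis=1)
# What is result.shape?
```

(1, 1, 3)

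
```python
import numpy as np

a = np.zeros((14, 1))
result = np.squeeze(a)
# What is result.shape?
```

(14,)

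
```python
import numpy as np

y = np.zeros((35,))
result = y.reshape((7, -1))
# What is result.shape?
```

(7, 5)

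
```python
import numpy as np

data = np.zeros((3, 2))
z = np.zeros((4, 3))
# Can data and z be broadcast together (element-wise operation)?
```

No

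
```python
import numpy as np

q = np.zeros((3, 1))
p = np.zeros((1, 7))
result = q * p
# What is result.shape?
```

(3, 7)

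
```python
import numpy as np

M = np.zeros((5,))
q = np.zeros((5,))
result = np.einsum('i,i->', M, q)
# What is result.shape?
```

()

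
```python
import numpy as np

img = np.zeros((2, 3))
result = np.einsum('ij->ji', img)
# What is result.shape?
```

(3, 2)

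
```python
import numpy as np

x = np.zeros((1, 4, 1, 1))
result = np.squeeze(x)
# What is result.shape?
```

(4,)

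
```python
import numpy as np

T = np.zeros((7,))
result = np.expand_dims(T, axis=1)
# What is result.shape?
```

(7, 1)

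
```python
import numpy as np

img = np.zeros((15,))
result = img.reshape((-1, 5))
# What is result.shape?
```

(3, 5)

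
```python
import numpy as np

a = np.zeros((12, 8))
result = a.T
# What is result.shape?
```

(8, 12)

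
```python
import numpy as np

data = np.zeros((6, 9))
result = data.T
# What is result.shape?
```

(9, 6)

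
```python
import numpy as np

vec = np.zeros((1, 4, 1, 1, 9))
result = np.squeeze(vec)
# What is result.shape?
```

(4, 9)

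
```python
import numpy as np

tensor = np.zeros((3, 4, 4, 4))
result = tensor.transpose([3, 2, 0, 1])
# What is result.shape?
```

(4, 4, 3, 4)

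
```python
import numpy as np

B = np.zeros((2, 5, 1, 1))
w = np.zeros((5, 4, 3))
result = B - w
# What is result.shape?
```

(2, 5, 4, 3)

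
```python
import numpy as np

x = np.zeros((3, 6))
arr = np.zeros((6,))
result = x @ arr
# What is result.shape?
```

(3,)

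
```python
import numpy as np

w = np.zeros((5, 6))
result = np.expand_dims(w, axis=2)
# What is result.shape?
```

(5, 6, 1)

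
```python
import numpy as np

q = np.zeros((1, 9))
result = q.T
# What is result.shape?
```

(9, 1)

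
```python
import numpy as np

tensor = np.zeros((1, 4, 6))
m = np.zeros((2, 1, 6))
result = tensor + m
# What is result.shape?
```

(2, 4, 6)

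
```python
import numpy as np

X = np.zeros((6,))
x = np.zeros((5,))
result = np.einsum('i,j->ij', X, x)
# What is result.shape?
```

(6, 5)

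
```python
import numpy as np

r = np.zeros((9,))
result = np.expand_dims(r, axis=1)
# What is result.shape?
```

(9, 1)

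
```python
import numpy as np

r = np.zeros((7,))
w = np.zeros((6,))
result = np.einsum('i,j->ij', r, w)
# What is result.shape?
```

(7, 6)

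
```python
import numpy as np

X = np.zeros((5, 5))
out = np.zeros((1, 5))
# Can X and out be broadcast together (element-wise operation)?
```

Yes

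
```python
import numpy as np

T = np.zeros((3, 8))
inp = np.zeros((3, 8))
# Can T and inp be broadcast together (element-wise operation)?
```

Yes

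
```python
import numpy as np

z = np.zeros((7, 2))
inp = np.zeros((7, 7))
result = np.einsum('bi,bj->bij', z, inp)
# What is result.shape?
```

(7, 2, 7)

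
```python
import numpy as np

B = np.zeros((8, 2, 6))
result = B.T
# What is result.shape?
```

(6, 2, 8)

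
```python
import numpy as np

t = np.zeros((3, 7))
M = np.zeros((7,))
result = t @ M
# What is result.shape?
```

(3,)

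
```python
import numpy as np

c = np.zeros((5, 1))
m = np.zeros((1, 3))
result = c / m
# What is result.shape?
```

(5, 3)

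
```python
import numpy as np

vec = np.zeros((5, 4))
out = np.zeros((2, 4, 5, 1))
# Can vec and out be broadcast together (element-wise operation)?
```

Yes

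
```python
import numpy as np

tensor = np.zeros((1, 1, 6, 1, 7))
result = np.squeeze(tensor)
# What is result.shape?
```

(6, 7)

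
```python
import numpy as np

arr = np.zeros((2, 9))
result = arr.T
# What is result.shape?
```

(9, 2)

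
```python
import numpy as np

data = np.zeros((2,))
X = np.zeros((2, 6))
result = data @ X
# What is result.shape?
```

(6,)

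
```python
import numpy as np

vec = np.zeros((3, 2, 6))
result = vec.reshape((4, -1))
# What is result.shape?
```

(4, 9)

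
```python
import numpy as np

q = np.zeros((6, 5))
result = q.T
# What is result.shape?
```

(5, 6)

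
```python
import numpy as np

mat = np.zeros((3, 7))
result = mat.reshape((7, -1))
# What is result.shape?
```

(7, 3)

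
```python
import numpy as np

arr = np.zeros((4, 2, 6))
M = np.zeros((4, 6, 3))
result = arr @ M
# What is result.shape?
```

(4, 2, 3)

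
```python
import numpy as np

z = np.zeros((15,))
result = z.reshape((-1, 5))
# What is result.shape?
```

(3, 5)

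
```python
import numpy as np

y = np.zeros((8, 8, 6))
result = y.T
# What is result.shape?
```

(6, 8, 8)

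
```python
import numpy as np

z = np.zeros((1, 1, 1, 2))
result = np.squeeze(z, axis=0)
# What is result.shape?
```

(1, 1, 2)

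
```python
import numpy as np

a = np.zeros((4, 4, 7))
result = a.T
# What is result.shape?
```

(7, 4, 4)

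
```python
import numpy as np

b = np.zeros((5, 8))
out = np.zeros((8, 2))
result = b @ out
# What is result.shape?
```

(5, 2)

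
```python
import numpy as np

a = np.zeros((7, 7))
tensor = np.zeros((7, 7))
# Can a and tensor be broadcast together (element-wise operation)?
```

Yes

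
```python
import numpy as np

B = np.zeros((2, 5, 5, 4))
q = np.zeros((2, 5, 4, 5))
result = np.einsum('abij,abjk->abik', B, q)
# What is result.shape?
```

(2, 5, 5, 5)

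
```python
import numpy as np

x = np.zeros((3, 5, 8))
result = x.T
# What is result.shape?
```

(8, 5, 3)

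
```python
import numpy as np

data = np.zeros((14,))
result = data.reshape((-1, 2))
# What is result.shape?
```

(7, 2)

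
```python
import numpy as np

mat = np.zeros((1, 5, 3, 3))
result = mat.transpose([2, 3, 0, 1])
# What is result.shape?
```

(3, 3, 1, 5)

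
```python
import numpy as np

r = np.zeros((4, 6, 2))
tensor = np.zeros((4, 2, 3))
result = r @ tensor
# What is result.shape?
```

(4, 6, 3)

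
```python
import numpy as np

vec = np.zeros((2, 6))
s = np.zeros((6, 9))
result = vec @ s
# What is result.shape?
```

(2, 9)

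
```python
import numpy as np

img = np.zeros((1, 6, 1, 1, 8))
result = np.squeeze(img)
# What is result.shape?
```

(6, 8)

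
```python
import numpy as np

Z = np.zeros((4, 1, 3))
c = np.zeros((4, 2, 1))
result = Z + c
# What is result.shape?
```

(4, 2, 3)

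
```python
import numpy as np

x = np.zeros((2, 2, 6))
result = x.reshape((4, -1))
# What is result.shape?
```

(4, 6)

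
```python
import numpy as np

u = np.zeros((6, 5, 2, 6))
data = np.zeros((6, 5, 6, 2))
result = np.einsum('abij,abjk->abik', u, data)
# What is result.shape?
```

(6, 5, 2, 2)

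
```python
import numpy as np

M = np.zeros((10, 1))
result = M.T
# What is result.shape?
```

(1, 10)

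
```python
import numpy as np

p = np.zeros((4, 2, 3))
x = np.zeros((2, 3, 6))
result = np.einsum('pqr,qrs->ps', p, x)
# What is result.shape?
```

(4, 6)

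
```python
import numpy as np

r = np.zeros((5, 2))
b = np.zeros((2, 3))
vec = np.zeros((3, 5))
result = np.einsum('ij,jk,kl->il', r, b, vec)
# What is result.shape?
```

(5, 5)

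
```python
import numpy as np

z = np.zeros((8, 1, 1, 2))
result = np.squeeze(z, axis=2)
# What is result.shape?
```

(8, 1, 2)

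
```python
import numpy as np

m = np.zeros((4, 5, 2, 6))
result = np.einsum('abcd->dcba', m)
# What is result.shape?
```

(6, 2, 5, 4)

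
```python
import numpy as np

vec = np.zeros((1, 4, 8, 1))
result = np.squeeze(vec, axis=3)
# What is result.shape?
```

(1, 4, 8)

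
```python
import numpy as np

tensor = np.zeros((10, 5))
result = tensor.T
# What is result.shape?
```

(5, 10)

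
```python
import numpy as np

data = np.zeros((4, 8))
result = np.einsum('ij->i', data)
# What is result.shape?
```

(4,)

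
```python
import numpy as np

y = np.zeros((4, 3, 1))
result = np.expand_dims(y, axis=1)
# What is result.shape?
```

(4, 1, 3, 1)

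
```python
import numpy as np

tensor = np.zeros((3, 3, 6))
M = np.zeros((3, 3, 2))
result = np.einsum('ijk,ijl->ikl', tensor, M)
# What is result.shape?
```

(3, 6, 2)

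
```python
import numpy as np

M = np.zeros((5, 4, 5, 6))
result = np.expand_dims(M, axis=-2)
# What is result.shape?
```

(5, 4, 5, 1, 6)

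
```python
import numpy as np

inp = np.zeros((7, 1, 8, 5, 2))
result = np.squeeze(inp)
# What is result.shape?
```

(7, 8, 5, 2)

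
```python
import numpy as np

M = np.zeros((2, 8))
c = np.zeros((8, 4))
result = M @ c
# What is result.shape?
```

(2, 4)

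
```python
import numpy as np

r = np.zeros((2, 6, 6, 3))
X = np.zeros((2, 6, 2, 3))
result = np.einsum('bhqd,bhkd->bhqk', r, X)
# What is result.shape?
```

(2, 6, 6, 2)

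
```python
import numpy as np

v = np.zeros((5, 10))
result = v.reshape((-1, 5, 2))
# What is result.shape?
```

(5, 5, 2)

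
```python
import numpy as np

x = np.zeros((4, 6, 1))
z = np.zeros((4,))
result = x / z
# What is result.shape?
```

(4, 6, 4)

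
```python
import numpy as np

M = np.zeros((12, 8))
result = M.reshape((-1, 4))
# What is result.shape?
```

(24, 4)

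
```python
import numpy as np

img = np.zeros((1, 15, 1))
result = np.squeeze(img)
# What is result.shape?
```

(15,)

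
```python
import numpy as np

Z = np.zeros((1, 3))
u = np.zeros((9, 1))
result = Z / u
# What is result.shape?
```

(9, 3)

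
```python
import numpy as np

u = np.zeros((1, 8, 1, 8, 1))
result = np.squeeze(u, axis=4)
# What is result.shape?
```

(1, 8, 1, 8)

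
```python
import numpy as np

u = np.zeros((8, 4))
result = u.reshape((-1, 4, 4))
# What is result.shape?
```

(2, 4, 4)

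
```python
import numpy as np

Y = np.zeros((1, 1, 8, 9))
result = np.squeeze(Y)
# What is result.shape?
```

(8, 9)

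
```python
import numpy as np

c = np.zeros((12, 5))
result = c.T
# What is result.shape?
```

(5, 12)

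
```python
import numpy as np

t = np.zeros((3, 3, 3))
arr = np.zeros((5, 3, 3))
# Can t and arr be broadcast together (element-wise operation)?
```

No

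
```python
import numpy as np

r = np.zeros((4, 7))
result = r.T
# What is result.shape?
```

(7, 4)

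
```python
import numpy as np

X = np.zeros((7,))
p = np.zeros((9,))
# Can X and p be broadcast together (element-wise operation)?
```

No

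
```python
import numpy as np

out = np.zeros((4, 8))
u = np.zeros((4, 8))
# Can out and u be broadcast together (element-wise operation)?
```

Yes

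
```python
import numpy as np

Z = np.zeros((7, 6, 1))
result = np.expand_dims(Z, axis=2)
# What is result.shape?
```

(7, 6, 1, 1)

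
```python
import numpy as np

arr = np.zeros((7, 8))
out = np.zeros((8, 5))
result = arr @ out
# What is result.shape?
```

(7, 5)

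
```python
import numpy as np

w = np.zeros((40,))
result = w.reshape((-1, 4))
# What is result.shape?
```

(10, 4)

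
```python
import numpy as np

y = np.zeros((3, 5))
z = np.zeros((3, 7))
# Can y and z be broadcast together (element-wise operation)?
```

No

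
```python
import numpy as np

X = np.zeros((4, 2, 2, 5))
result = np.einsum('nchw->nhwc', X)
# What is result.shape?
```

(4, 2, 5, 2)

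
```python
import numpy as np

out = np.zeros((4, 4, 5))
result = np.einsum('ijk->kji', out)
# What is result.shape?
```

(5, 4, 4)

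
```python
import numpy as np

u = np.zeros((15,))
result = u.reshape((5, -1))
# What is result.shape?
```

(5, 3)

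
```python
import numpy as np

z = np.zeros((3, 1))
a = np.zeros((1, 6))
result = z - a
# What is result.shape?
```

(3, 6)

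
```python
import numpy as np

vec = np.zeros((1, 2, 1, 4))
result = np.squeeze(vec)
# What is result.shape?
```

(2, 4)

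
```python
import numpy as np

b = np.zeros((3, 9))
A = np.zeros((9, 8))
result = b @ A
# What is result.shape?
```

(3, 8)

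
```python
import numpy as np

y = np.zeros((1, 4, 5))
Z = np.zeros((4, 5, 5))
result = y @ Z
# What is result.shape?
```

(4, 4, 5)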